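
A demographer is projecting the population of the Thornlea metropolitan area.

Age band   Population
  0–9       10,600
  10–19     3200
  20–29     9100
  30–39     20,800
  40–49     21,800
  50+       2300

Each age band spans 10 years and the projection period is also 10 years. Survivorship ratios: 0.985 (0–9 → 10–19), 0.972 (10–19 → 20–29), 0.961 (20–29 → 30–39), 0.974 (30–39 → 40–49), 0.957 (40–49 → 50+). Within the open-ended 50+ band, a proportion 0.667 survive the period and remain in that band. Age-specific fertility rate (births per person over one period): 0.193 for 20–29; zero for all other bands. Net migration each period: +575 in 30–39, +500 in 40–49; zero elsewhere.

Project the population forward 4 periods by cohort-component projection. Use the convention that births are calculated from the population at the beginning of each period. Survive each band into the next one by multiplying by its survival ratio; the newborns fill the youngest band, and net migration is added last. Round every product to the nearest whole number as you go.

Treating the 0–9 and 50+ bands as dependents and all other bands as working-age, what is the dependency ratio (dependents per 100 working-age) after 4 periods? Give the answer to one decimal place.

168.6

Period 1:
Births: 9100 × 0.193 = 1756
10–19: 10600 × 0.985 = 10441
20–29: 3200 × 0.972 = 3110
30–39: 9100 × 0.961 = 8745
40–49: 20800 × 0.974 = 20259
50+: 21800 × 0.957 + 2300 × 0.667 = 20863 + 1534 = 22397
Net migration: 30–39 + 575 → 9320; 40–49 + 500 → 20759
End of period: [1756, 10441, 3110, 9320, 20759, 22397]
Period 2:
Births: 3110 × 0.193 = 600
10–19: 1756 × 0.985 = 1730
20–29: 10441 × 0.972 = 10149
30–39: 3110 × 0.961 = 2989
40–49: 9320 × 0.974 = 9078
50+: 20759 × 0.957 + 22397 × 0.667 = 19866 + 14939 = 34805
Net migration: 30–39 + 575 → 3564; 40–49 + 500 → 9578
End of period: [600, 1730, 10149, 3564, 9578, 34805]
Period 3:
Births: 10149 × 0.193 = 1959
10–19: 600 × 0.985 = 591
20–29: 1730 × 0.972 = 1682
30–39: 10149 × 0.961 = 9753
40–49: 3564 × 0.974 = 3471
50+: 9578 × 0.957 + 34805 × 0.667 = 9166 + 23215 = 32381
Net migration: 30–39 + 575 → 10328; 40–49 + 500 → 3971
End of period: [1959, 591, 1682, 10328, 3971, 32381]
Period 4:
Births: 1682 × 0.193 = 325
10–19: 1959 × 0.985 = 1930
20–29: 591 × 0.972 = 574
30–39: 1682 × 0.961 = 1616
40–49: 10328 × 0.974 = 10059
50+: 3971 × 0.957 + 32381 × 0.667 = 3800 + 21598 = 25398
Net migration: 30–39 + 575 → 2191; 40–49 + 500 → 10559
End of period: [325, 1930, 574, 2191, 10559, 25398]
Dependents (band 0–9 + band 50+) = 325 + 25398 = 25723; working-age = 15254; ratio = 25723/15254 × 100 = 168.6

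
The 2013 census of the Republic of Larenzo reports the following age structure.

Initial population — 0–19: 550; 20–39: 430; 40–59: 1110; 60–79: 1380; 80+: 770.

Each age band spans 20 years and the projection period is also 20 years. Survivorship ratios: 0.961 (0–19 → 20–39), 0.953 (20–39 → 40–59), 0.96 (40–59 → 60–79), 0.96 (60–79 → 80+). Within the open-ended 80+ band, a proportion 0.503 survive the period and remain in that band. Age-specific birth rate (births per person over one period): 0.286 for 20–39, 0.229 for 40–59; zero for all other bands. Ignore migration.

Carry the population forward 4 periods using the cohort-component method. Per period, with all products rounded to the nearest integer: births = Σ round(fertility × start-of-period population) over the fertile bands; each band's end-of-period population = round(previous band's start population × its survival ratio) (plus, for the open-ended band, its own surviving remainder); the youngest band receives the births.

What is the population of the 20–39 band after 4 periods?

210

After projecting period 1:
Births: 430 × 0.286 = 123  |  1110 × 0.229 = 254 → total 377
20–39: 550 × 0.961 = 529
40–59: 430 × 0.953 = 410
60–79: 1110 × 0.96 = 1066
80+: 1380 × 0.96 + 770 × 0.503 = 1325 + 387 = 1712
Giving 377 / 529 / 410 / 1066 / 1712.
After projecting period 2:
Births: 529 × 0.286 = 151  |  410 × 0.229 = 94 → total 245
20–39: 377 × 0.961 = 362
40–59: 529 × 0.953 = 504
60–79: 410 × 0.96 = 394
80+: 1066 × 0.96 + 1712 × 0.503 = 1023 + 861 = 1884
Giving 245 / 362 / 504 / 394 / 1884.
After projecting period 3:
Births: 362 × 0.286 = 104  |  504 × 0.229 = 115 → total 219
20–39: 245 × 0.961 = 235
40–59: 362 × 0.953 = 345
60–79: 504 × 0.96 = 484
80+: 394 × 0.96 + 1884 × 0.503 = 378 + 948 = 1326
Giving 219 / 235 / 345 / 484 / 1326.
After projecting period 4:
Births: 235 × 0.286 = 67  |  345 × 0.229 = 79 → total 146
20–39: 219 × 0.961 = 210
40–59: 235 × 0.953 = 224
60–79: 345 × 0.96 = 331
80+: 484 × 0.96 + 1326 × 0.503 = 465 + 667 = 1132
Giving 146 / 210 / 224 / 331 / 1132.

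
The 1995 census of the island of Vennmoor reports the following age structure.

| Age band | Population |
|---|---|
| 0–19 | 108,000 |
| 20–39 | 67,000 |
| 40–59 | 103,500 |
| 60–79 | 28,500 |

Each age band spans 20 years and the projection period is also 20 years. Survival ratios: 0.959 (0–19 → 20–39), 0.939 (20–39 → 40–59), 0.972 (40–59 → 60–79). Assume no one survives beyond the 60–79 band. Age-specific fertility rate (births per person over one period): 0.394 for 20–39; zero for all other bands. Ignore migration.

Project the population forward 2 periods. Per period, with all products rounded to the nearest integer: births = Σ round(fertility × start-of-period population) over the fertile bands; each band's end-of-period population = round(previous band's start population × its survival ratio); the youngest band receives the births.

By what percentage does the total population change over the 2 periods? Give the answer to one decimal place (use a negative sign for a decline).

-26.9

Numbering the groups 1..4 from youngest to oldest:
Period 1:
Births: 67000 * 0.394 = 26398
Group 2: 108000 * 0.959 = 103572
Group 3: 67000 * 0.939 = 62913
Group 4: 103500 * 0.972 = 100602
Giving 26398 / 103572 / 62913 / 100602.
Period 2:
Births: 103572 * 0.394 = 40807
Group 2: 26398 * 0.959 = 25316
Group 3: 103572 * 0.939 = 97254
Group 4: 62913 * 0.972 = 61151
Giving 40807 / 25316 / 97254 / 61151.
Total: 307000 → 224528; change = -82472; percentage change = -26.9%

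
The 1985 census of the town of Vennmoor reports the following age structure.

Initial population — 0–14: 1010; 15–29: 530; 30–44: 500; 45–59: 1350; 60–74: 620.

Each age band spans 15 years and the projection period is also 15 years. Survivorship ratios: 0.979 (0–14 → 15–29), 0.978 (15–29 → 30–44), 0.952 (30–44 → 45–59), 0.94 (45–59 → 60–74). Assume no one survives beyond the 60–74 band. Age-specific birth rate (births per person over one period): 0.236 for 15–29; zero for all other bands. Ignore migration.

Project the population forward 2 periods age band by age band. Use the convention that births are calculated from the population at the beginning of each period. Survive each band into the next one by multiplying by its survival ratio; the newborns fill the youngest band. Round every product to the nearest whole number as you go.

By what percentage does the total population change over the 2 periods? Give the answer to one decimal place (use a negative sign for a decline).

Call the groups 1 to 5, youngest first.
[period 1]
Births: 530 * 0.236 = 125
Group 2: 1010 * 0.979 = 989
Group 3: 530 * 0.978 = 518
Group 4: 500 * 0.952 = 476
Group 5: 1350 * 0.94 = 1269
→ [125, 989, 518, 476, 1269]
[period 2]
Births: 989 * 0.236 = 233
Group 2: 125 * 0.979 = 122
Group 3: 989 * 0.978 = 967
Group 4: 518 * 0.952 = 493
Group 5: 476 * 0.94 = 447
→ [233, 122, 967, 493, 447]
Total: 4010 → 2262; change = -1748; percentage change = -43.6%

-43.6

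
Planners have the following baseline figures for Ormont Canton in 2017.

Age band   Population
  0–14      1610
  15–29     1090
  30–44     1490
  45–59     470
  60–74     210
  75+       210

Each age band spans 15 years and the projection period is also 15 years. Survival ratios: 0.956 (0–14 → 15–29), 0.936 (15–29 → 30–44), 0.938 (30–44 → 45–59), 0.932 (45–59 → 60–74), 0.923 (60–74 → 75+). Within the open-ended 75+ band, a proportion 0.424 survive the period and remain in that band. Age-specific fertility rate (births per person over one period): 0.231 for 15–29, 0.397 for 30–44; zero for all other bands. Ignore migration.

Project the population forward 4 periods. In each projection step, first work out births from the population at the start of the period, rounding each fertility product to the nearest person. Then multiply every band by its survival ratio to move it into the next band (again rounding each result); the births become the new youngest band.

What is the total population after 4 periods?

5269

(Bands numbered youngest = 1 to oldest = 6.)
Period 1.
Births: 1090 * 0.231 = 252, 1490 * 0.397 = 592 → total 844
Band 2: 1610 * 0.956 = 1539
Band 3: 1090 * 0.936 = 1020
Band 4: 1490 * 0.938 = 1398
Band 5: 470 * 0.932 = 438
Band 6: 210 * 0.923 + 210 * 0.424 = 194 + 89 = 283
→ [844, 1539, 1020, 1398, 438, 283]
Period 2.
Births: 1539 * 0.231 = 356, 1020 * 0.397 = 405 → total 761
Band 2: 844 * 0.956 = 807
Band 3: 1539 * 0.936 = 1441
Band 4: 1020 * 0.938 = 957
Band 5: 1398 * 0.932 = 1303
Band 6: 438 * 0.923 + 283 * 0.424 = 404 + 120 = 524
→ [761, 807, 1441, 957, 1303, 524]
Period 3.
Births: 807 * 0.231 = 186, 1441 * 0.397 = 572 → total 758
Band 2: 761 * 0.956 = 728
Band 3: 807 * 0.936 = 755
Band 4: 1441 * 0.938 = 1352
Band 5: 957 * 0.932 = 892
Band 6: 1303 * 0.923 + 524 * 0.424 = 1203 + 222 = 1425
→ [758, 728, 755, 1352, 892, 1425]
Period 4.
Births: 728 * 0.231 = 168, 755 * 0.397 = 300 → total 468
Band 2: 758 * 0.956 = 725
Band 3: 728 * 0.936 = 681
Band 4: 755 * 0.938 = 708
Band 5: 1352 * 0.932 = 1260
Band 6: 892 * 0.923 + 1425 * 0.424 = 823 + 604 = 1427
→ [468, 725, 681, 708, 1260, 1427]
Total after period 4: 468 + 725 + 681 + 708 + 1260 + 1427 = 5269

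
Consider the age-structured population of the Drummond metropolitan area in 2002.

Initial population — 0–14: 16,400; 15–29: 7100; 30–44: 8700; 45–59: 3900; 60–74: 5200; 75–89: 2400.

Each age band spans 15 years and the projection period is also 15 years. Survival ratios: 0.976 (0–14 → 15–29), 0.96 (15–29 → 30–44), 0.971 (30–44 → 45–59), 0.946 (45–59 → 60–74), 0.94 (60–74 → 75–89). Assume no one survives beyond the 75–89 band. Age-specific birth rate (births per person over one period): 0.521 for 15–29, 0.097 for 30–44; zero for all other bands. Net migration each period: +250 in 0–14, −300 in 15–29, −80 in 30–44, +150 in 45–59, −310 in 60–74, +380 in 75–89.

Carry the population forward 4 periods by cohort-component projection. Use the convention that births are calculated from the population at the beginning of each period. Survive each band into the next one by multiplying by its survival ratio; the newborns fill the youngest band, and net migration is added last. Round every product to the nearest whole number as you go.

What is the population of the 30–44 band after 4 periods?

8145

(Groups numbered youngest = 1 to oldest = 6.)
After projecting period 1:
Births: 7100 * 0.521 = 3699 ; 8700 * 0.097 = 844 ⇒ total 4543
Group 2: 16400 * 0.976 = 16006
Group 3: 7100 * 0.96 = 6816
Group 4: 8700 * 0.971 = 8448
Group 5: 3900 * 0.946 = 3689
Group 6: 5200 * 0.94 = 4888
Net migration: Group 1 + 250 → 4793; Group 2 − 300 → 15706; Group 3 − 80 → 6736; Group 4 + 150 → 8598; Group 5 − 310 → 3379; Group 6 + 380 → 5268
→ [4793, 15706, 6736, 8598, 3379, 5268]
After projecting period 2:
Births: 15706 * 0.521 = 8183 ; 6736 * 0.097 = 653 ⇒ total 8836
Group 2: 4793 * 0.976 = 4678
Group 3: 15706 * 0.96 = 15078
Group 4: 6736 * 0.971 = 6541
Group 5: 8598 * 0.946 = 8134
Group 6: 3379 * 0.94 = 3176
Net migration: Group 1 + 250 → 9086; Group 2 − 300 → 4378; Group 3 − 80 → 14998; Group 4 + 150 → 6691; Group 5 − 310 → 7824; Group 6 + 380 → 3556
→ [9086, 4378, 14998, 6691, 7824, 3556]
After projecting period 3:
Births: 4378 * 0.521 = 2281 ; 14998 * 0.097 = 1455 ⇒ total 3736
Group 2: 9086 * 0.976 = 8868
Group 3: 4378 * 0.96 = 4203
Group 4: 14998 * 0.971 = 14563
Group 5: 6691 * 0.946 = 6330
Group 6: 7824 * 0.94 = 7355
Net migration: Group 1 + 250 → 3986; Group 2 − 300 → 8568; Group 3 − 80 → 4123; Group 4 + 150 → 14713; Group 5 − 310 → 6020; Group 6 + 380 → 7735
→ [3986, 8568, 4123, 14713, 6020, 7735]
After projecting period 4:
Births: 8568 * 0.521 = 4464 ; 4123 * 0.097 = 400 ⇒ total 4864
Group 2: 3986 * 0.976 = 3890
Group 3: 8568 * 0.96 = 8225
Group 4: 4123 * 0.971 = 4003
Group 5: 14713 * 0.946 = 13918
Group 6: 6020 * 0.94 = 5659
Net migration: Group 1 + 250 → 5114; Group 2 − 300 → 3590; Group 3 − 80 → 8145; Group 4 + 150 → 4153; Group 5 − 310 → 13608; Group 6 + 380 → 6039
→ [5114, 3590, 8145, 4153, 13608, 6039]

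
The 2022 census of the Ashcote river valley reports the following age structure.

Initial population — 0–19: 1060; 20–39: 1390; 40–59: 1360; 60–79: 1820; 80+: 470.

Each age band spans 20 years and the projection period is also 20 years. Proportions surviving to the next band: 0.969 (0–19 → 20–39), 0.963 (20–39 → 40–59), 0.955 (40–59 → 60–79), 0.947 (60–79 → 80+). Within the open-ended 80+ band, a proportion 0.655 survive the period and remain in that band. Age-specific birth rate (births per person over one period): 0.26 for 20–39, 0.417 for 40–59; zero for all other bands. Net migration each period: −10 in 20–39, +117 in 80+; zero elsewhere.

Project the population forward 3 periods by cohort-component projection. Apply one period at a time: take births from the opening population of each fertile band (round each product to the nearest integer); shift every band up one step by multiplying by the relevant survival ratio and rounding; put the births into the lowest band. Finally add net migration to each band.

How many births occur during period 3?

639

Period 1.
Births: 1390 * 0.26 = 361 ; 1360 * 0.417 = 567 — total 928
20–39: 1060 * 0.969 = 1027
40–59: 1390 * 0.963 = 1339
60–79: 1360 * 0.955 = 1299
80+: 1820 * 0.947 + 470 * 0.655 = 1724 + 308 = 2032
Net migration: 20–39 − 10 → 1017; 80+ + 117 → 2149
End of period: [928, 1017, 1339, 1299, 2149]
Period 2.
Births: 1017 * 0.26 = 264 ; 1339 * 0.417 = 558 — total 822
20–39: 928 * 0.969 = 899
40–59: 1017 * 0.963 = 979
60–79: 1339 * 0.955 = 1279
80+: 1299 * 0.947 + 2149 * 0.655 = 1230 + 1408 = 2638
Net migration: 20–39 − 10 → 889; 80+ + 117 → 2755
End of period: [822, 889, 979, 1279, 2755]
Period 3.
Births: 889 * 0.26 = 231 ; 979 * 0.417 = 408 — total 639
20–39: 822 * 0.969 = 797
40–59: 889 * 0.963 = 856
60–79: 979 * 0.955 = 935
80+: 1279 * 0.947 + 2755 * 0.655 = 1211 + 1805 = 3016
Net migration: 20–39 − 10 → 787; 80+ + 117 → 3133
End of period: [639, 787, 856, 935, 3133]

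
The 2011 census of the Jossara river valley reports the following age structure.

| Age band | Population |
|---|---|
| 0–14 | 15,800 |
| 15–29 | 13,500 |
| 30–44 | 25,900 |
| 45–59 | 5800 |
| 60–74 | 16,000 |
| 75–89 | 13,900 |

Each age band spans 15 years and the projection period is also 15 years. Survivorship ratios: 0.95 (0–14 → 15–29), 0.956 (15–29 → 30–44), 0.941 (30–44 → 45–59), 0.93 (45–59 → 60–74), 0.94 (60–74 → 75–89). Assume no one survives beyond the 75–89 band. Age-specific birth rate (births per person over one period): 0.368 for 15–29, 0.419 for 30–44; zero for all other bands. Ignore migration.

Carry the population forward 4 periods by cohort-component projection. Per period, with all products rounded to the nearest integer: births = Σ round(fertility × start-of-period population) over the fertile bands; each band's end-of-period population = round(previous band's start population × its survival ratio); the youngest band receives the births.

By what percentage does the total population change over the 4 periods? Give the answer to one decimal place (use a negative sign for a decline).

[period 1]
Births: 13500 × 0.368 = 4968 ; 25900 × 0.419 = 10852 → 15820
15–29: 15800 × 0.95 = 15010
30–44: 13500 × 0.956 = 12906
45–59: 25900 × 0.941 = 24372
60–74: 5800 × 0.93 = 5394
75–89: 16000 × 0.94 = 15040
Giving 15820 / 15010 / 12906 / 24372 / 5394 / 15040.
[period 2]
Births: 15010 × 0.368 = 5524 ; 12906 × 0.419 = 5408 → 10932
15–29: 15820 × 0.95 = 15029
30–44: 15010 × 0.956 = 14350
45–59: 12906 × 0.941 = 12145
60–74: 24372 × 0.93 = 22666
75–89: 5394 × 0.94 = 5070
Giving 10932 / 15029 / 14350 / 12145 / 22666 / 5070.
[period 3]
Births: 15029 × 0.368 = 5531 ; 14350 × 0.419 = 6013 → 11544
15–29: 10932 × 0.95 = 10385
30–44: 15029 × 0.956 = 14368
45–59: 14350 × 0.941 = 13503
60–74: 12145 × 0.93 = 11295
75–89: 22666 × 0.94 = 21306
Giving 11544 / 10385 / 14368 / 13503 / 11295 / 21306.
[period 4]
Births: 10385 × 0.368 = 3822 ; 14368 × 0.419 = 6020 → 9842
15–29: 11544 × 0.95 = 10967
30–44: 10385 × 0.956 = 9928
45–59: 14368 × 0.941 = 13520
60–74: 13503 × 0.93 = 12558
75–89: 11295 × 0.94 = 10617
Giving 9842 / 10967 / 9928 / 13520 / 12558 / 10617.
Total: 90900 → 67432; change = -23468; percentage change = -25.8%

-25.8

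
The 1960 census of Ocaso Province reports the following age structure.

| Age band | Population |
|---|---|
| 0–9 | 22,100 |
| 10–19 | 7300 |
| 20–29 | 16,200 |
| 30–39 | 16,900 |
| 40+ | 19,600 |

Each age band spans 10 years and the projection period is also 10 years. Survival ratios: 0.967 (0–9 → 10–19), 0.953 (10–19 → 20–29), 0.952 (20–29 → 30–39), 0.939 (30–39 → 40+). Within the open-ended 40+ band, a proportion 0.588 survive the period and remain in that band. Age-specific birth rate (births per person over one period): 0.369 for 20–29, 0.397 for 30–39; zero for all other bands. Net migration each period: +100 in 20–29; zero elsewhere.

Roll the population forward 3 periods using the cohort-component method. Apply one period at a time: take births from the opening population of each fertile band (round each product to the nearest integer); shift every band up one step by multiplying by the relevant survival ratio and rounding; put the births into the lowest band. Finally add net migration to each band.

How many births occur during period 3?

Period 1:
Births: 16200 * 0.369 = 5978 ; 16900 * 0.397 = 6709 → total 12687
10–19: 22100 * 0.967 = 21371
20–29: 7300 * 0.953 = 6957
30–39: 16200 * 0.952 = 15422
40+: 16900 * 0.939 + 19600 * 0.588 = 15869 + 11525 = 27394
Net migration: 20–29 + 100 → 7057
End of period: [12687, 21371, 7057, 15422, 27394]
Period 2:
Births: 7057 * 0.369 = 2604 ; 15422 * 0.397 = 6123 → total 8727
10–19: 12687 * 0.967 = 12268
20–29: 21371 * 0.953 = 20367
30–39: 7057 * 0.952 = 6718
40+: 15422 * 0.939 + 27394 * 0.588 = 14481 + 16108 = 30589
Net migration: 20–29 + 100 → 20467
End of period: [8727, 12268, 20467, 6718, 30589]
Period 3:
Births: 20467 * 0.369 = 7552 ; 6718 * 0.397 = 2667 → total 10219
10–19: 8727 * 0.967 = 8439
20–29: 12268 * 0.953 = 11691
30–39: 20467 * 0.952 = 19485
40+: 6718 * 0.939 + 30589 * 0.588 = 6308 + 17986 = 24294
Net migration: 20–29 + 100 → 11791
End of period: [10219, 8439, 11791, 19485, 24294]

10219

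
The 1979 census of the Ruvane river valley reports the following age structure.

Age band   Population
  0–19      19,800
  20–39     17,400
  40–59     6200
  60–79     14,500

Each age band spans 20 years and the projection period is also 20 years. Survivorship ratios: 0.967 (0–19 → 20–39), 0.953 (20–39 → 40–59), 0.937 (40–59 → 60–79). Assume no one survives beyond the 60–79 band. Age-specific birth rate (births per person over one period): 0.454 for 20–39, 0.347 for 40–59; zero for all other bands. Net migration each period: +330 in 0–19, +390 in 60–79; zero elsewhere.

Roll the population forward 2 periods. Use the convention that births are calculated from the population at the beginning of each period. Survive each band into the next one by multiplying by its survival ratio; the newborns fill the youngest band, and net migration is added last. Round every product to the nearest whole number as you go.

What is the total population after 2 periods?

(Bands numbered youngest = 1 to oldest = 4.)
Period 1.
Births: 17400 * 0.454 = 7900, 6200 * 0.347 = 2151 → total 10051
Band 2: 19800 * 0.967 = 19147
Band 3: 17400 * 0.953 = 16582
Band 4: 6200 * 0.937 = 5809
Net migration: Band 1 + 330 → 10381; Band 4 + 390 → 6199
End of period: [10381, 19147, 16582, 6199]
Period 2.
Births: 19147 * 0.454 = 8693, 16582 * 0.347 = 5754 → total 14447
Band 2: 10381 * 0.967 = 10038
Band 3: 19147 * 0.953 = 18247
Band 4: 16582 * 0.937 = 15537
Net migration: Band 1 + 330 → 14777; Band 4 + 390 → 15927
End of period: [14777, 10038, 18247, 15927]
Total after period 2: 14777 + 10038 + 18247 + 15927 = 58989

58989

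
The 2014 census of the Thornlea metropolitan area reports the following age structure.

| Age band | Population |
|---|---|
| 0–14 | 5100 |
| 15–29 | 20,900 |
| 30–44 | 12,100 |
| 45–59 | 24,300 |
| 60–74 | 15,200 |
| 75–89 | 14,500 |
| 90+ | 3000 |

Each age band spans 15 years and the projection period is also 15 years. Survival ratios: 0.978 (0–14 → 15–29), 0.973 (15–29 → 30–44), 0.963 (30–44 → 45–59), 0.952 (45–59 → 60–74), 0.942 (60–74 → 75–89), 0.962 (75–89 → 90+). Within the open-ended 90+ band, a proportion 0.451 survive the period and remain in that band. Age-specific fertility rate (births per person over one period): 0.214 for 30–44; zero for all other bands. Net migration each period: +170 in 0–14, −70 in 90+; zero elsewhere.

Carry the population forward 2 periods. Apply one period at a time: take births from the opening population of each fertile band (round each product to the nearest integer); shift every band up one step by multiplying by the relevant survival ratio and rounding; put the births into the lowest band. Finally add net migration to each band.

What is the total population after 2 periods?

Call the bands 1 to 7, youngest first.
After projecting period 1:
Births: 12100 × 0.214 = 2589
Band 2: 5100 × 0.978 = 4988
Band 3: 20900 × 0.973 = 20336
Band 4: 12100 × 0.963 = 11652
Band 5: 24300 × 0.952 = 23134
Band 6: 15200 × 0.942 = 14318
Band 7: 14500 × 0.962 + 3000 × 0.451 = 13949 + 1353 = 15302
Net migration: Band 1 + 170 → 2759; Band 7 − 70 → 15232
Population now: 0–14=2759, 15–29=4988, 30–44=20336, 45–59=11652, 60–74=23134, 75–89=14318, 90+=15232
After projecting period 2:
Births: 20336 × 0.214 = 4352
Band 2: 2759 × 0.978 = 2698
Band 3: 4988 × 0.973 = 4853
Band 4: 20336 × 0.963 = 19584
Band 5: 11652 × 0.952 = 11093
Band 6: 23134 × 0.942 = 21792
Band 7: 14318 × 0.962 + 15232 × 0.451 = 13774 + 6870 = 20644
Net migration: Band 1 + 170 → 4522; Band 7 − 70 → 20574
Population now: 0–14=4522, 15–29=2698, 30–44=4853, 45–59=19584, 60–74=11093, 75–89=21792, 90+=20574
Total after period 2: 4522 + 2698 + 4853 + 19584 + 11093 + 21792 + 20574 = 85116

85116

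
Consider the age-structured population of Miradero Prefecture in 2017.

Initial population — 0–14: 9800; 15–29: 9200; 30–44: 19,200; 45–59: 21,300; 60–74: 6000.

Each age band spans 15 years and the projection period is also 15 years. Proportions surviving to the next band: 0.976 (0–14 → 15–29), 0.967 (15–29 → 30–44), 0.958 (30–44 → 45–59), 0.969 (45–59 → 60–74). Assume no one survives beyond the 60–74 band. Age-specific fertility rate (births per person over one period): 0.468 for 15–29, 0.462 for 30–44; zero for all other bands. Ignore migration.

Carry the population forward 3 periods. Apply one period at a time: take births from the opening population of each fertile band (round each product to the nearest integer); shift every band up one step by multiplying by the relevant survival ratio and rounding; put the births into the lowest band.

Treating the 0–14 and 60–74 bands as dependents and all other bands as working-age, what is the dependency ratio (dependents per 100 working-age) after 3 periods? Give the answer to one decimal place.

(Bands numbered youngest = 1 to oldest = 5.)
— Period 1 —
Births: 9200 * 0.468 = 4306  |  19200 * 0.462 = 8870 → 13176
Band 2: 9800 * 0.976 = 9565
Band 3: 9200 * 0.967 = 8896
Band 4: 19200 * 0.958 = 18394
Band 5: 21300 * 0.969 = 20640
Population now: 0–14=13176, 15–29=9565, 30–44=8896, 45–59=18394, 60–74=20640
— Period 2 —
Births: 9565 * 0.468 = 4476  |  8896 * 0.462 = 4110 → 8586
Band 2: 13176 * 0.976 = 12860
Band 3: 9565 * 0.967 = 9249
Band 4: 8896 * 0.958 = 8522
Band 5: 18394 * 0.969 = 17824
Population now: 0–14=8586, 15–29=12860, 30–44=9249, 45–59=8522, 60–74=17824
— Period 3 —
Births: 12860 * 0.468 = 6018  |  9249 * 0.462 = 4273 → 10291
Band 2: 8586 * 0.976 = 8380
Band 3: 12860 * 0.967 = 12436
Band 4: 9249 * 0.958 = 8861
Band 5: 8522 * 0.969 = 8258
Population now: 0–14=10291, 15–29=8380, 30–44=12436, 45–59=8861, 60–74=8258
Dependents (band 0–14 + band 60–74) = 10291 + 8258 = 18549; working-age = 29677; ratio = 18549/29677 × 100 = 62.5

62.5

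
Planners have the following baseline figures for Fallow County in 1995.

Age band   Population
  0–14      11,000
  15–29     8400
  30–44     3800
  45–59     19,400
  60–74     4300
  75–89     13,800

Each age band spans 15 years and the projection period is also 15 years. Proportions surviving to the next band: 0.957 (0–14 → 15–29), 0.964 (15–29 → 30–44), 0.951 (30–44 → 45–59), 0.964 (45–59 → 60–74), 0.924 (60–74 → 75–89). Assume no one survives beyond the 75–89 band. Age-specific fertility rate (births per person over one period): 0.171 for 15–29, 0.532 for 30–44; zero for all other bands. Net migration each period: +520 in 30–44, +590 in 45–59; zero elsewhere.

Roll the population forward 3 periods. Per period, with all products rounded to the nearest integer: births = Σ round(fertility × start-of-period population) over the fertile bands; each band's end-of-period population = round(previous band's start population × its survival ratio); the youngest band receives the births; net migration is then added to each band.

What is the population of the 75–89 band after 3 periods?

3745

Let band 1 be 0–14 through band 6 = 75–89.
[period 1]
Births: 8400 × 0.171 = 1436, 3800 × 0.532 = 2022 — total 3458
Band 2: 11000 × 0.957 = 10527
Band 3: 8400 × 0.964 = 8098
Band 4: 3800 × 0.951 = 3614
Band 5: 19400 × 0.964 = 18702
Band 6: 4300 × 0.924 = 3973
Net migration: Band 3 + 520 → 8618; Band 4 + 590 → 4204
→ [3458, 10527, 8618, 4204, 18702, 3973]
[period 2]
Births: 10527 × 0.171 = 1800, 8618 × 0.532 = 4585 — total 6385
Band 2: 3458 × 0.957 = 3309
Band 3: 10527 × 0.964 = 10148
Band 4: 8618 × 0.951 = 8196
Band 5: 4204 × 0.964 = 4053
Band 6: 18702 × 0.924 = 17281
Net migration: Band 3 + 520 → 10668; Band 4 + 590 → 8786
→ [6385, 3309, 10668, 8786, 4053, 17281]
[period 3]
Births: 3309 × 0.171 = 566, 10668 × 0.532 = 5675 — total 6241
Band 2: 6385 × 0.957 = 6110
Band 3: 3309 × 0.964 = 3190
Band 4: 10668 × 0.951 = 10145
Band 5: 8786 × 0.964 = 8470
Band 6: 4053 × 0.924 = 3745
Net migration: Band 3 + 520 → 3710; Band 4 + 590 → 10735
→ [6241, 6110, 3710, 10735, 8470, 3745]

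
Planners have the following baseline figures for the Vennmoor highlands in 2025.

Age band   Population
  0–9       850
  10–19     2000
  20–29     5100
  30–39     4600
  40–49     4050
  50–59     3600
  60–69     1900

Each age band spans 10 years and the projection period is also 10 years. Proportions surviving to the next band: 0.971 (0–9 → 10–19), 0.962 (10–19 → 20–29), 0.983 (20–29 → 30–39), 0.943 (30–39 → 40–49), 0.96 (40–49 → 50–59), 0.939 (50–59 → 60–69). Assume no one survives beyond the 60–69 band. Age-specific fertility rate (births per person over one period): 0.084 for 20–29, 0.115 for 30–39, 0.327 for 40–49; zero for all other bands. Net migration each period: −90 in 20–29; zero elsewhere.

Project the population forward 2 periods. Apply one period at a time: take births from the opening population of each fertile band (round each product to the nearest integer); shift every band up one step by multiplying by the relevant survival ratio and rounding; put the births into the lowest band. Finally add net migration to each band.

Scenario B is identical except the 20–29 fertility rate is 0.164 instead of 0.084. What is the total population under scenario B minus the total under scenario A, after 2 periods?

After projecting period 1:
Births: 5100 * 0.084 = 428, 4600 * 0.115 = 529, 4050 * 0.327 = 1324 → 2281
10–19: 850 * 0.971 = 825
20–29: 2000 * 0.962 = 1924
30–39: 5100 * 0.983 = 5013
40–49: 4600 * 0.943 = 4338
50–59: 4050 * 0.96 = 3888
60–69: 3600 * 0.939 = 3380
Net migration: 20–29 − 90 → 1834
→ [2281, 825, 1834, 5013, 4338, 3888, 3380]
After projecting period 2:
Births: 1834 * 0.084 = 154, 5013 * 0.115 = 576, 4338 * 0.327 = 1419 → 2149
10–19: 2281 * 0.971 = 2215
20–29: 825 * 0.962 = 794
30–39: 1834 * 0.983 = 1803
40–49: 5013 * 0.943 = 4727
50–59: 4338 * 0.96 = 4164
60–69: 3888 * 0.939 = 3651
Net migration: 20–29 − 90 → 704
→ [2149, 2215, 704, 1803, 4727, 4164, 3651]
Scenario A total after 2 periods: 19413
Scenario B projection —
After projecting period 1:
Births: 5100 * 0.164 = 836, 4600 * 0.115 = 529, 4050 * 0.327 = 1324 → 2689
10–19: 850 * 0.971 = 825
20–29: 2000 * 0.962 = 1924
30–39: 5100 * 0.983 = 5013
40–49: 4600 * 0.943 = 4338
50–59: 4050 * 0.96 = 3888
60–69: 3600 * 0.939 = 3380
Net migration: 20–29 − 90 → 1834
→ [2689, 825, 1834, 5013, 4338, 3888, 3380]
After projecting period 2:
Births: 1834 * 0.164 = 301, 5013 * 0.115 = 576, 4338 * 0.327 = 1419 → 2296
10–19: 2689 * 0.971 = 2611
20–29: 825 * 0.962 = 794
30–39: 1834 * 0.983 = 1803
40–49: 5013 * 0.943 = 4727
50–59: 4338 * 0.96 = 4164
60–69: 3888 * 0.939 = 3651
Net migration: 20–29 − 90 → 704
→ [2296, 2611, 704, 1803, 4727, 4164, 3651]
Scenario B total after 2 periods: 19956
Difference B − A = 19956 − 19413 = 543

543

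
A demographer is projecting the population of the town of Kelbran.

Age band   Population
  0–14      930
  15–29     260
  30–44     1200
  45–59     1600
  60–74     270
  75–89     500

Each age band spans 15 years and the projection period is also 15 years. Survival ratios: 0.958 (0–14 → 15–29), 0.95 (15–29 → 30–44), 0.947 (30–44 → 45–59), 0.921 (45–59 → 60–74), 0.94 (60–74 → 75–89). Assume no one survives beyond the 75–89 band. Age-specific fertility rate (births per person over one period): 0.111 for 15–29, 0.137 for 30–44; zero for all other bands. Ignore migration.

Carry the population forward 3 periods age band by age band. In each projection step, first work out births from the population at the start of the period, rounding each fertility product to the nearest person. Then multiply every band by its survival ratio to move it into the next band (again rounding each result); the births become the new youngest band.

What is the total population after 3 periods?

2440

Call the groups 1 to 6, youngest first.
After projecting period 1:
Births: 260 × 0.111 = 29, 1200 × 0.137 = 164 → total 193
Group 2: 930 × 0.958 = 891
Group 3: 260 × 0.95 = 247
Group 4: 1200 × 0.947 = 1136
Group 5: 1600 × 0.921 = 1474
Group 6: 270 × 0.94 = 254
End of period: [193, 891, 247, 1136, 1474, 254]
After projecting period 2:
Births: 891 × 0.111 = 99, 247 × 0.137 = 34 → total 133
Group 2: 193 × 0.958 = 185
Group 3: 891 × 0.95 = 846
Group 4: 247 × 0.947 = 234
Group 5: 1136 × 0.921 = 1046
Group 6: 1474 × 0.94 = 1386
End of period: [133, 185, 846, 234, 1046, 1386]
After projecting period 3:
Births: 185 × 0.111 = 21, 846 × 0.137 = 116 → total 137
Group 2: 133 × 0.958 = 127
Group 3: 185 × 0.95 = 176
Group 4: 846 × 0.947 = 801
Group 5: 234 × 0.921 = 216
Group 6: 1046 × 0.94 = 983
End of period: [137, 127, 176, 801, 216, 983]
Total after period 3: 137 + 127 + 176 + 801 + 216 + 983 = 2440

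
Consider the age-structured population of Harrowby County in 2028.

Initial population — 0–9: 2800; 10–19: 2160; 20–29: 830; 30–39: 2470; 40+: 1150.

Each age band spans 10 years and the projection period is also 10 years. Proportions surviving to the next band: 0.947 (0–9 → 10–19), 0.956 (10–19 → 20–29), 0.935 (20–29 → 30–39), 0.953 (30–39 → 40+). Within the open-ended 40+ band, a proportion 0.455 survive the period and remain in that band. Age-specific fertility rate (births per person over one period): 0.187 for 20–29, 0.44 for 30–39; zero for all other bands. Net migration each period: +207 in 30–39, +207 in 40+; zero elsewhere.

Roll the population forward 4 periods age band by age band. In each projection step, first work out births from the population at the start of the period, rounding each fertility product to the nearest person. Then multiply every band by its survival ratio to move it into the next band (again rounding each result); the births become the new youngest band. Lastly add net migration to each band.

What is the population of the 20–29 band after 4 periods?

742

(Bands numbered youngest = 1 to oldest = 5.)
After projecting period 1:
Births: 830 × 0.187 = 155, 2470 × 0.44 = 1087 — total 1242
Band 2: 2800 × 0.947 = 2652
Band 3: 2160 × 0.956 = 2065
Band 4: 830 × 0.935 = 776
Band 5: 2470 × 0.953 + 1150 × 0.455 = 2354 + 523 = 2877
Net migration: Band 4 + 207 → 983; Band 5 + 207 → 3084
Giving 1242 / 2652 / 2065 / 983 / 3084.
After projecting period 2:
Births: 2065 × 0.187 = 386, 983 × 0.44 = 433 — total 819
Band 2: 1242 × 0.947 = 1176
Band 3: 2652 × 0.956 = 2535
Band 4: 2065 × 0.935 = 1931
Band 5: 983 × 0.953 + 3084 × 0.455 = 937 + 1403 = 2340
Net migration: Band 4 + 207 → 2138; Band 5 + 207 → 2547
Giving 819 / 1176 / 2535 / 2138 / 2547.
After projecting period 3:
Births: 2535 × 0.187 = 474, 2138 × 0.44 = 941 — total 1415
Band 2: 819 × 0.947 = 776
Band 3: 1176 × 0.956 = 1124
Band 4: 2535 × 0.935 = 2370
Band 5: 2138 × 0.953 + 2547 × 0.455 = 2038 + 1159 = 3197
Net migration: Band 4 + 207 → 2577; Band 5 + 207 → 3404
Giving 1415 / 776 / 1124 / 2577 / 3404.
After projecting period 4:
Births: 1124 × 0.187 = 210, 2577 × 0.44 = 1134 — total 1344
Band 2: 1415 × 0.947 = 1340
Band 3: 776 × 0.956 = 742
Band 4: 1124 × 0.935 = 1051
Band 5: 2577 × 0.953 + 3404 × 0.455 = 2456 + 1549 = 4005
Net migration: Band 4 + 207 → 1258; Band 5 + 207 → 4212
Giving 1344 / 1340 / 742 / 1258 / 4212.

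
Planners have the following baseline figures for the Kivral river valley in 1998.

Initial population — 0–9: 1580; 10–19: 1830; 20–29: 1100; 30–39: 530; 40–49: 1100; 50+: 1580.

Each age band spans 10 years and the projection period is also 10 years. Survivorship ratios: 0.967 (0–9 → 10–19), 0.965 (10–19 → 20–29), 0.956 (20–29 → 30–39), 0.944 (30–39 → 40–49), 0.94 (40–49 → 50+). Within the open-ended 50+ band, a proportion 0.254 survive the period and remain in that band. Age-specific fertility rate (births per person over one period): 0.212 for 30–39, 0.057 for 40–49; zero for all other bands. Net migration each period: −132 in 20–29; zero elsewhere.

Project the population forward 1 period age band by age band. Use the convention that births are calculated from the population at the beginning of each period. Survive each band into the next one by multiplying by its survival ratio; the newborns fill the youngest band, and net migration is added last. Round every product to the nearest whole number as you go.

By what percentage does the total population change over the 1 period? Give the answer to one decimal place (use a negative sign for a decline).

-18.1

[period 1]
Births: 530 × 0.212 = 112, 1100 × 0.057 = 63 ⇒ total 175
10–19: 1580 × 0.967 = 1528
20–29: 1830 × 0.965 = 1766
30–39: 1100 × 0.956 = 1052
40–49: 530 × 0.944 = 500
50+: 1100 × 0.94 + 1580 × 0.254 = 1034 + 401 = 1435
Net migration: 20–29 − 132 → 1634
Population now: 0–9=175, 10–19=1528, 20–29=1634, 30–39=1052, 40–49=500, 50+=1435
Total: 7720 → 6324; change = -1396; percentage change = -18.1%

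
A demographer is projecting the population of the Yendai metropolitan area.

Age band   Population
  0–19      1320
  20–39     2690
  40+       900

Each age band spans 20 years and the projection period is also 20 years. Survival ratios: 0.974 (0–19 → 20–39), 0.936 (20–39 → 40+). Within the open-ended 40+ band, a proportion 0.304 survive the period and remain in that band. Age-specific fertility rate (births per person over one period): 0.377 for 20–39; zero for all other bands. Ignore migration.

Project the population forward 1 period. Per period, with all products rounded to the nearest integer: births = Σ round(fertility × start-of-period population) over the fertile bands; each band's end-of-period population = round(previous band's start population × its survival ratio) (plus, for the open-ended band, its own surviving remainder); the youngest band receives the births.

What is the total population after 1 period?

5092

— Period 1 —
Births: 2690 * 0.377 = 1014
20–39: 1320 * 0.974 = 1286
40+: 2690 * 0.936 + 900 * 0.304 = 2518 + 274 = 2792
End of period: [1014, 1286, 2792]
Total after period 1: 1014 + 1286 + 2792 = 5092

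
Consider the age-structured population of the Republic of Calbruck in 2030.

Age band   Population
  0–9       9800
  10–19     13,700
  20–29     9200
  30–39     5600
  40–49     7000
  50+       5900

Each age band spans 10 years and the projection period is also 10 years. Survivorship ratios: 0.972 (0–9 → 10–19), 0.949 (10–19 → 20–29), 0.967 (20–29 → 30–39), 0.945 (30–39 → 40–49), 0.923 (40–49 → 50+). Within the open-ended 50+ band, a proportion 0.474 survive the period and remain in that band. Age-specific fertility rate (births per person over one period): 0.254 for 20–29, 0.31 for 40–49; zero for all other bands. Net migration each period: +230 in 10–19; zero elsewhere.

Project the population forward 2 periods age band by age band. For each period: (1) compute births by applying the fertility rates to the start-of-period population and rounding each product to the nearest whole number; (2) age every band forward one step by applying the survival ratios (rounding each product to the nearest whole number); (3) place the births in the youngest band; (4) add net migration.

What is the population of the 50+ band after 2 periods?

(Bands numbered youngest = 1 to oldest = 6.)
Period 1:
Births: 9200 × 0.254 = 2337, 7000 × 0.31 = 2170 → 4507
Band 2: 9800 × 0.972 = 9526
Band 3: 13700 × 0.949 = 13001
Band 4: 9200 × 0.967 = 8896
Band 5: 5600 × 0.945 = 5292
Band 6: 7000 × 0.923 + 5900 × 0.474 = 6461 + 2797 = 9258
Net migration: Band 2 + 230 → 9756
Giving 4507 / 9756 / 13001 / 8896 / 5292 / 9258.
Period 2:
Births: 13001 × 0.254 = 3302, 5292 × 0.31 = 1641 → 4943
Band 2: 4507 × 0.972 = 4381
Band 3: 9756 × 0.949 = 9258
Band 4: 13001 × 0.967 = 12572
Band 5: 8896 × 0.945 = 8407
Band 6: 5292 × 0.923 + 9258 × 0.474 = 4885 + 4388 = 9273
Net migration: Band 2 + 230 → 4611
Giving 4943 / 4611 / 9258 / 12572 / 8407 / 9273.

9273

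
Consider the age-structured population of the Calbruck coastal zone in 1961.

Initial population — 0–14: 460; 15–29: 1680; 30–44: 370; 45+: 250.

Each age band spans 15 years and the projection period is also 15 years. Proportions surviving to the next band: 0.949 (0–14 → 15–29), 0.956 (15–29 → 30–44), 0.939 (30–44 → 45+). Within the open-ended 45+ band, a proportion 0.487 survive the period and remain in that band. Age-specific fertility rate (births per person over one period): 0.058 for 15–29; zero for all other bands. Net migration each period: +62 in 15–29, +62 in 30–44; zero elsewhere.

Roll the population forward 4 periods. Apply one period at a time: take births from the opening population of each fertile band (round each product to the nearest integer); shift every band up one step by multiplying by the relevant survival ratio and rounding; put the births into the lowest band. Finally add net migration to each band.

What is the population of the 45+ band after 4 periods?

Let group 1 be 0–14 through group 4 = 45+.
Period 1.
Births: 1680 × 0.058 = 97
Group 2: 460 × 0.949 = 437
Group 3: 1680 × 0.956 = 1606
Group 4: 370 × 0.939 + 250 × 0.487 = 347 + 122 = 469
Net migration: Group 2 + 62 → 499; Group 3 + 62 → 1668
Population now: 0–14=97, 15–29=499, 30–44=1668, 45+=469
Period 2.
Births: 499 × 0.058 = 29
Group 2: 97 × 0.949 = 92
Group 3: 499 × 0.956 = 477
Group 4: 1668 × 0.939 + 469 × 0.487 = 1566 + 228 = 1794
Net migration: Group 2 + 62 → 154; Group 3 + 62 → 539
Population now: 0–14=29, 15–29=154, 30–44=539, 45+=1794
Period 3.
Births: 154 × 0.058 = 9
Group 2: 29 × 0.949 = 28
Group 3: 154 × 0.956 = 147
Group 4: 539 × 0.939 + 1794 × 0.487 = 506 + 874 = 1380
Net migration: Group 2 + 62 → 90; Group 3 + 62 → 209
Population now: 0–14=9, 15–29=90, 30–44=209, 45+=1380
Period 4.
Births: 90 × 0.058 = 5
Group 2: 9 × 0.949 = 9
Group 3: 90 × 0.956 = 86
Group 4: 209 × 0.939 + 1380 × 0.487 = 196 + 672 = 868
Net migration: Group 2 + 62 → 71; Group 3 + 62 → 148
Population now: 0–14=5, 15–29=71, 30–44=148, 45+=868

868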